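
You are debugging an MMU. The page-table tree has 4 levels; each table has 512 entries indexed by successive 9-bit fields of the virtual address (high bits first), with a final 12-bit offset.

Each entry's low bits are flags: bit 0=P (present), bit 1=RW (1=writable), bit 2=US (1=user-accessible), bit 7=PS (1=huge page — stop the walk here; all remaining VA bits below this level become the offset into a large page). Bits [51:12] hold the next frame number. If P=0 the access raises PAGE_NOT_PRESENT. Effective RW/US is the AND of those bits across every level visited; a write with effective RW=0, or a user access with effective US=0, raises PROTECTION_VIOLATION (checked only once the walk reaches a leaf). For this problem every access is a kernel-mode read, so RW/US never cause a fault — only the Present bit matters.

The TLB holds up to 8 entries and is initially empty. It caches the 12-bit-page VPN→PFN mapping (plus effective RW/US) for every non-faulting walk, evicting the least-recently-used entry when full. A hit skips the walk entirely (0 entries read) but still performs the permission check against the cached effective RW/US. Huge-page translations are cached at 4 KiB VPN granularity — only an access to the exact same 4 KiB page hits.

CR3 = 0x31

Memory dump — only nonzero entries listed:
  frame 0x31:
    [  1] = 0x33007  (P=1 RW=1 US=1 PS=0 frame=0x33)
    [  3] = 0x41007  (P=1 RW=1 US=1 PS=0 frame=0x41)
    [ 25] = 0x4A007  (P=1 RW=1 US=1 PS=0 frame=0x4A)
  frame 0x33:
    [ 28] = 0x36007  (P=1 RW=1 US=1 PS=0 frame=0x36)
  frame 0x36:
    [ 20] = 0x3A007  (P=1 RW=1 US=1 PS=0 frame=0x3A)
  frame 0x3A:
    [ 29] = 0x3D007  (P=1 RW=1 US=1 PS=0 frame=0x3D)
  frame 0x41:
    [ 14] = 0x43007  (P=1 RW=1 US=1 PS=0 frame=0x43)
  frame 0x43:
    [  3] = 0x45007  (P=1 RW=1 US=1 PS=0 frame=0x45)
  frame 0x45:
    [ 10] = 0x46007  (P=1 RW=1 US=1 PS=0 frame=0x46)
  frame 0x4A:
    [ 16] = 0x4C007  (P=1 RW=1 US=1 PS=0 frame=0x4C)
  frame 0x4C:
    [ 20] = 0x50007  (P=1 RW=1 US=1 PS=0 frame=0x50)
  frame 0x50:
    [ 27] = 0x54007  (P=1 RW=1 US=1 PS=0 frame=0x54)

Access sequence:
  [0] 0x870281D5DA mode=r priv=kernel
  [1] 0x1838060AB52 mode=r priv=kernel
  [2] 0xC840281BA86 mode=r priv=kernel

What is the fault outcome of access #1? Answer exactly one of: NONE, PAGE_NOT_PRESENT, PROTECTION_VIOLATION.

Walk each access:
#0 VA=0x870281D5DA (r,kernel):
  lvl0: tbl 0x31, slot 1 ⇒ 0x33007 (P1/RW1/US1/PS0)
  lvl1: tbl 0x33, slot 28 ⇒ 0x36007 (P1/RW1/US1/PS0)
  lvl2: tbl 0x36, slot 20 ⇒ 0x3A007 (P1/RW1/US1/PS0)
  lvl3: tbl 0x3A, slot 29 ⇒ 0x3D007 (P1/RW1/US1/PS0)
  ⇒ phys 0x3D5DA  [4 reads]
#1 VA=0x1838060AB52 (r,kernel):
  lvl0: tbl 0x31, slot 3 ⇒ 0x41007 (P1/RW1/US1/PS0)
  lvl1: tbl 0x41, slot 14 ⇒ 0x43007 (P1/RW1/US1/PS0)
  lvl2: tbl 0x43, slot 3 ⇒ 0x45007 (P1/RW1/US1/PS0)
  lvl3: tbl 0x45, slot 10 ⇒ 0x46007 (P1/RW1/US1/PS0)
  ⇒ phys 0x46B52  [4 reads]
#2 VA=0xC840281BA86 (r,kernel):
  lvl0: tbl 0x31, slot 25 ⇒ 0x4A007 (P1/RW1/US1/PS0)
  lvl1: tbl 0x4A, slot 16 ⇒ 0x4C007 (P1/RW1/US1/PS0)
  lvl2: tbl 0x4C, slot 20 ⇒ 0x50007 (P1/RW1/US1/PS0)
  lvl3: tbl 0x50, slot 27 ⇒ 0x54007 (P1/RW1/US1/PS0)
  ⇒ phys 0x54A86  [4 reads]

Access #1 fault: NONE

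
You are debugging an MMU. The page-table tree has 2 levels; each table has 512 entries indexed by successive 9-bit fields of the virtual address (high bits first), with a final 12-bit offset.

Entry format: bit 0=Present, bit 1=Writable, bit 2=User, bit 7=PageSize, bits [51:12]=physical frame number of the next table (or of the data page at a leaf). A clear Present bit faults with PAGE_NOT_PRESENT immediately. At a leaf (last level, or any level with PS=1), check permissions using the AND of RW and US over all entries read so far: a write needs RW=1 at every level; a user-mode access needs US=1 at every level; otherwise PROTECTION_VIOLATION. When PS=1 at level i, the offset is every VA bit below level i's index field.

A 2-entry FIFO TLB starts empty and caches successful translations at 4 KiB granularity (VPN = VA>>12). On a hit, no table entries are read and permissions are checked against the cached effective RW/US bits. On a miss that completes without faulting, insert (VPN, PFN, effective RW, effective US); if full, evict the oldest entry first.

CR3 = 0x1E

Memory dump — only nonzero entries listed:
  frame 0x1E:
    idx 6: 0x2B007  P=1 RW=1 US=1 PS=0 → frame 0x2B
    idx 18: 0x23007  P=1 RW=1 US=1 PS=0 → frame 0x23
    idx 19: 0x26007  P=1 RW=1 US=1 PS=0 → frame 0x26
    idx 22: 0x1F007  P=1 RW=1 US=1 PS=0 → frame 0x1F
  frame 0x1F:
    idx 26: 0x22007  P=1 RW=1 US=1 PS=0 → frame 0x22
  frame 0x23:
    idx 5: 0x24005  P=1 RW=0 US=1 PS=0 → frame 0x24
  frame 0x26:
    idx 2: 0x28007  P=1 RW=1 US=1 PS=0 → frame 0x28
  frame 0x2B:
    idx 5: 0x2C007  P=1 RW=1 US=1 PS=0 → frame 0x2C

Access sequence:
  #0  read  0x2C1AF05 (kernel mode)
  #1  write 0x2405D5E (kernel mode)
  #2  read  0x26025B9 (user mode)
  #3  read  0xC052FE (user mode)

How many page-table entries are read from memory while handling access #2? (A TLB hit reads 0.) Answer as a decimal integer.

Per-access translation:
#0 VA=0x2C1AF05 (r,kernel):
  [0] read 0x1E idx=22: raw=0x1F007 flags P=1 W=1 U=1 S=0
  [1] read 0x1F idx=26: raw=0x22007 flags P=1 W=1 U=1 S=0
  ✓ 0x22F05  — 2 lookups
#1 VA=0x2405D5E (w,kernel):
  [0] read 0x1E idx=18: raw=0x23007 flags P=1 W=1 U=1 S=0
  [1] read 0x23 idx=5: raw=0x24005 flags P=1 W=0 U=1 S=0
  → PROTECTION_VIOLATION  (2 entries read)
#2 VA=0x26025B9 (r,user):
  [0] read 0x1E idx=19: raw=0x26007 flags P=1 W=1 U=1 S=0
  [1] read 0x26 idx=2: raw=0x28007 flags P=1 W=1 U=1 S=0
  ✓ 0x285B9  — 2 lookups
#3 VA=0xC052FE (r,user):
  [0] read 0x1E idx=6: raw=0x2B007 flags P=1 W=1 U=1 S=0
  [1] read 0x2B idx=5: raw=0x2C007 flags P=1 W=1 U=1 S=0
  ✓ 0x2C2FE  — 2 lookups

Entries read for #2: 2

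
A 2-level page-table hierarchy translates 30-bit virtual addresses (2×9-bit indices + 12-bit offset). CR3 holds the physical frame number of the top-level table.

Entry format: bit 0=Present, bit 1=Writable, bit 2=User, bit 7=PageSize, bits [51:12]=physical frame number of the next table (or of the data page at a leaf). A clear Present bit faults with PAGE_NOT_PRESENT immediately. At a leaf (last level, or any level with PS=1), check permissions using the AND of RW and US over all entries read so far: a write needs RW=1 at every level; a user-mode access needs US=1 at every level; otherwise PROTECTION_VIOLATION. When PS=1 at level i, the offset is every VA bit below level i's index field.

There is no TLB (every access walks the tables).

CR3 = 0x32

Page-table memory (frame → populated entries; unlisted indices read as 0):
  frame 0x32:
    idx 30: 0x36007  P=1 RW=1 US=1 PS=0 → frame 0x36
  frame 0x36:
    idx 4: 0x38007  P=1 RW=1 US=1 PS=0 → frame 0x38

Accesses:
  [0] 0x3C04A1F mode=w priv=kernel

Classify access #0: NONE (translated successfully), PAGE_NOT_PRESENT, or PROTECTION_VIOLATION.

Per-access translation:
#0 VA=0x3C04A1F (w,kernel):
  [0] read 0x32 idx=30: raw=0x36007 flags P=1 W=1 U=1 S=0
  [1] read 0x36 idx=4: raw=0x38007 flags P=1 W=1 U=1 S=0
  ⇒ phys 0x38A1F  [2 reads]

Access #0 fault: NONE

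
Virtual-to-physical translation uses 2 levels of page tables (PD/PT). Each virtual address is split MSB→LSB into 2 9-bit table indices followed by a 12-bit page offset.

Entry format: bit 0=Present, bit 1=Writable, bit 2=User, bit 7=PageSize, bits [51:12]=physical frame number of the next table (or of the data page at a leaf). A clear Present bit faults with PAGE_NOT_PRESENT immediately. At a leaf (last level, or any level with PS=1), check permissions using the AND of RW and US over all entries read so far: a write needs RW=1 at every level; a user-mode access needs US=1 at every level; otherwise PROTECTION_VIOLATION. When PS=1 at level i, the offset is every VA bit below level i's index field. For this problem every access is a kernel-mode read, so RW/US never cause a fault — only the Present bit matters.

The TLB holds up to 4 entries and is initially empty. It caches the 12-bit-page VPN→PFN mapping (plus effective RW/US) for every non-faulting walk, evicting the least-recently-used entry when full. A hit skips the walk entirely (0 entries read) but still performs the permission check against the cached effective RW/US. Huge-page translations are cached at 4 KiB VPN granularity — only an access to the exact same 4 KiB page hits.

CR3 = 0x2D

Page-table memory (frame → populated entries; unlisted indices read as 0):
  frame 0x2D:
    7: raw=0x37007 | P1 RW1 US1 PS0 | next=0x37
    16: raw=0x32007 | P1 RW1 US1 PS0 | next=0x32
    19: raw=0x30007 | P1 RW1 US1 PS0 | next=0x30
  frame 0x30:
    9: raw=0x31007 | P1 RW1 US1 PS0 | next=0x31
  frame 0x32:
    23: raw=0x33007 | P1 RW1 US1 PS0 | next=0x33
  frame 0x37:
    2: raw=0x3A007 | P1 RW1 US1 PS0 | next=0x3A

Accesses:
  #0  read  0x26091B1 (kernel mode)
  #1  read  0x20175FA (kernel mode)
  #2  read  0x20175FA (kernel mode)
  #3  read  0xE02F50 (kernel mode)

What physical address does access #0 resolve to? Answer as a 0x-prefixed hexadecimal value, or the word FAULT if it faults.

Trace:
#0 VA=0x26091B1 (r,kernel):
  [0] read 0x2D idx=19: raw=0x30007 flags P=1 W=1 U=1 S=0
  [1] read 0x30 idx=9: raw=0x31007 flags P=1 W=1 U=1 S=0
  ⇒ phys 0x311B1  [2 reads]
#1 VA=0x20175FA (r,kernel):
  [0] read 0x2D idx=16: raw=0x32007 flags P=1 W=1 U=1 S=0
  [1] read 0x32 idx=23: raw=0x33007 flags P=1 W=1 U=1 S=0
  ⇒ phys 0x335FA  [2 reads]
#2 VA=0x20175FA (r,kernel):
  TLB hit vpn=0x2017 → PA=0x335FA
#3 VA=0xE02F50 (r,kernel):
  [0] read 0x2D idx=7: raw=0x37007 flags P=1 W=1 U=1 S=0
  [1] read 0x37 idx=2: raw=0x3A007 flags P=1 W=1 U=1 S=0
  ⇒ phys 0x3AF50  [2 reads]

Access #0 PA: 0x311B1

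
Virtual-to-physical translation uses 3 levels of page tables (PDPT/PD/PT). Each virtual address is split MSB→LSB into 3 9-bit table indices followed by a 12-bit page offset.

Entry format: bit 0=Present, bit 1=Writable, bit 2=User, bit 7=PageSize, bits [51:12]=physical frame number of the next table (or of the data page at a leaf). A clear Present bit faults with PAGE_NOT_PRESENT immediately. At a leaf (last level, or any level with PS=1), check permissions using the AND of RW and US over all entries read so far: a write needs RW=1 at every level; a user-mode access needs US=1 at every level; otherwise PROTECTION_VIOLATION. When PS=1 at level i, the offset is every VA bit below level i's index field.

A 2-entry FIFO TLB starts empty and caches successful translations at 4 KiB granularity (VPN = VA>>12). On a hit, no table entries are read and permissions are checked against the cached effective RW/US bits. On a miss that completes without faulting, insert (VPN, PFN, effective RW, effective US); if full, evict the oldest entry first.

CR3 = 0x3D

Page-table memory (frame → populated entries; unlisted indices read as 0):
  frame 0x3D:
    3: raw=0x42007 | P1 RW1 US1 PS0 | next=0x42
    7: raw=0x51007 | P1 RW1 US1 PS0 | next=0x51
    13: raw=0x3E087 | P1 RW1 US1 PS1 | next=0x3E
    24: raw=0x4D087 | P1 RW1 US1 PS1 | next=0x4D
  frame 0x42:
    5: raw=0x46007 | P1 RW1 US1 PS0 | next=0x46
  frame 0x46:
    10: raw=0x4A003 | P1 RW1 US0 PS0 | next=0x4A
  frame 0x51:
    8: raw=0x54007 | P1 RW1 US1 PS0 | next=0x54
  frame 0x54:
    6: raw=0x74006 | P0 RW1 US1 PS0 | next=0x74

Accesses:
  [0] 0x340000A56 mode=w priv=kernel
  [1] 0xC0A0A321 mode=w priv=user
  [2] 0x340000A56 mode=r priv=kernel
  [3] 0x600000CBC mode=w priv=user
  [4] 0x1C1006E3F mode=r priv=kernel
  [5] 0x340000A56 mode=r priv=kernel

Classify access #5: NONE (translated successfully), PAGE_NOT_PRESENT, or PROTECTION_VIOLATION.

Walk each access:
#0 VA=0x340000A56 (w,kernel):
  L0: frame=0x3D idx=13 entry=0x3E087 [P=1 RW=1 US=1 PS=1]
  ⇒ phys 0x3EA56 (huge @L0)  [1 reads]
#1 VA=0xC0A0A321 (w,user):
  L0: frame=0x3D idx=3 entry=0x42007 [P=1 RW=1 US=1 PS=0]
  L1: frame=0x42 idx=5 entry=0x46007 [P=1 RW=1 US=1 PS=0]
  L2: frame=0x46 idx=10 entry=0x4A003 [P=1 RW=1 US=0 PS=0]
  ✗ PROTECTION_VIOLATION  [3 reads]
#2 VA=0x340000A56 (r,kernel):
  TLB hit vpn=0x340000 → PA=0x3EA56
#3 VA=0x600000CBC (w,user):
  L0: frame=0x3D idx=24 entry=0x4D087 [P=1 RW=1 US=1 PS=1]
  ⇒ phys 0x4DCBC (huge @L0)  [1 reads]
#4 VA=0x1C1006E3F (r,kernel):
  L0: frame=0x3D idx=7 entry=0x51007 [P=1 RW=1 US=1 PS=0]
  L1: frame=0x51 idx=8 entry=0x54007 [P=1 RW=1 US=1 PS=0]
  L2: frame=0x54 idx=6 entry=0x74006 [P=0 RW=1 US=1 PS=0]
  ✗ PAGE_NOT_PRESENT  [3 reads]
#5 VA=0x340000A56 (r,kernel):
  TLB hit vpn=0x340000 → PA=0x3EA56

Access #5 fault: NONE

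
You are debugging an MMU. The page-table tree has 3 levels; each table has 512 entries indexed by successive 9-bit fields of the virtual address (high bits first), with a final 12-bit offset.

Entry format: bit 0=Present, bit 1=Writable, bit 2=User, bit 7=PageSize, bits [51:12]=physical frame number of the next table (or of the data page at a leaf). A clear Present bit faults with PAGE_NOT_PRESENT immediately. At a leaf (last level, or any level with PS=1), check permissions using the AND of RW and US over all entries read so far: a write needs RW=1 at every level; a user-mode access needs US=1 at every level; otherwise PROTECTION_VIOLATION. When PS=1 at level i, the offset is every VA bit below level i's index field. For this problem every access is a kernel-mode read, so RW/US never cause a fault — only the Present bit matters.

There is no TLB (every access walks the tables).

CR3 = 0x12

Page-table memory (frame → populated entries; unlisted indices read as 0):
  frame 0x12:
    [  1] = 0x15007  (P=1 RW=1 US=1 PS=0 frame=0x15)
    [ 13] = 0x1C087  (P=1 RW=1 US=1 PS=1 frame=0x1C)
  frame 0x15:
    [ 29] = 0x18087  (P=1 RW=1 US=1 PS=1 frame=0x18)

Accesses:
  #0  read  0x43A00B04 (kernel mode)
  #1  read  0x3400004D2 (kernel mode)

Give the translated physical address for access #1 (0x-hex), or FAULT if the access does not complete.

Trace:
#0 VA=0x43A00B04 (r,kernel):
  [0] read 0x12 idx=1: raw=0x15007 flags P=1 W=1 U=1 S=0
  [1] read 0x15 idx=29: raw=0x18087 flags P=1 W=1 U=1 S=1
  ✓ 0x18B04 (huge @L1)  — 2 lookups
#1 VA=0x3400004D2 (r,kernel):
  [0] read 0x12 idx=13: raw=0x1C087 flags P=1 W=1 U=1 S=1
  ✓ 0x1C4D2 (huge @L0)  — 1 lookups

Access #1 PA: 0x1C4D2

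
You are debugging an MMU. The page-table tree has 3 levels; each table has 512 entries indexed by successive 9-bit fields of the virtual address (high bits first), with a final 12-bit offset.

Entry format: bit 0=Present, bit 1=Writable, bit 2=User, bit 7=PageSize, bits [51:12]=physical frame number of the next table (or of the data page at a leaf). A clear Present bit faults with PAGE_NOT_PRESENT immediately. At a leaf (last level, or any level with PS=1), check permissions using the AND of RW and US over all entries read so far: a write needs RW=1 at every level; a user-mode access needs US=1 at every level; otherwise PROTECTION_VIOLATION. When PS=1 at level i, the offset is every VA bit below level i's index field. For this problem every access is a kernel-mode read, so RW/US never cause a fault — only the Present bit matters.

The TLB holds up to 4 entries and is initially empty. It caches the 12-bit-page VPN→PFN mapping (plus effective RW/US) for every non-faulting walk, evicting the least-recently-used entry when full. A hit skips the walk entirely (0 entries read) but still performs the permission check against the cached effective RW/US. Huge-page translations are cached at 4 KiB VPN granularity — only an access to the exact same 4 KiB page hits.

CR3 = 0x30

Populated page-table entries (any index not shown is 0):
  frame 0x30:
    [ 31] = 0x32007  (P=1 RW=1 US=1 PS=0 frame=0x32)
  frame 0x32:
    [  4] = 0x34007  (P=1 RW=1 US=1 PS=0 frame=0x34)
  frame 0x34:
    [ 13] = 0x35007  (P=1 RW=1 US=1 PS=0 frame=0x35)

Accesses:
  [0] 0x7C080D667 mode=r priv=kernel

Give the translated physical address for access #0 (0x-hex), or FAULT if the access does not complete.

Trace:
#0 VA=0x7C080D667 (r,kernel):
  L0: frame=0x30 idx=31 entry=0x32007 [P=1 RW=1 US=1 PS=0]
  L1: frame=0x32 idx=4 entry=0x34007 [P=1 RW=1 US=1 PS=0]
  L2: frame=0x34 idx=13 entry=0x35007 [P=1 RW=1 US=1 PS=0]
  ✓ 0x35667  — 3 lookups

Access #0 PA: 0x35667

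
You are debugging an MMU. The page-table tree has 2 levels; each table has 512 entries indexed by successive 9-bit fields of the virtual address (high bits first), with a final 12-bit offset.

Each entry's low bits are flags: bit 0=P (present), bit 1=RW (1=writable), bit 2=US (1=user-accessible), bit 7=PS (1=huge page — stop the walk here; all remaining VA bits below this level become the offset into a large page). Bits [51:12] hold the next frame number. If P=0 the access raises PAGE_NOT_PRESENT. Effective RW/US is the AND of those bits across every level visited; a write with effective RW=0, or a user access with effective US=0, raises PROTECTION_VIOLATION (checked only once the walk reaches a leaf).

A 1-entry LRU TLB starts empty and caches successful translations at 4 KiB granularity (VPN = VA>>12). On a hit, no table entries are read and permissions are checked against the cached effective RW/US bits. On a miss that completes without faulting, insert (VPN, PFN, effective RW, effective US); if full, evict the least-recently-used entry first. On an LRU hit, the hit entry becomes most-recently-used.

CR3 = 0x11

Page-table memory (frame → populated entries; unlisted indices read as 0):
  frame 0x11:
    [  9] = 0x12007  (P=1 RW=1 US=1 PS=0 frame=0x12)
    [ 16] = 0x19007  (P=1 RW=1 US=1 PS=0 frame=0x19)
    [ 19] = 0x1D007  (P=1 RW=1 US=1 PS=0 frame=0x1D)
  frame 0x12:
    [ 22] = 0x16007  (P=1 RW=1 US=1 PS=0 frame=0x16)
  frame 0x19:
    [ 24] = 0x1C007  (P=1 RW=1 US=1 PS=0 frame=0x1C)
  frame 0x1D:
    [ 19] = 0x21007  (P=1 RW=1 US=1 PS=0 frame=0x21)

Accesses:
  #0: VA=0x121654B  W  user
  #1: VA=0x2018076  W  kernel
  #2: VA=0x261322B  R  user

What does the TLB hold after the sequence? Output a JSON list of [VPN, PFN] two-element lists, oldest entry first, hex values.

Trace:
#0 VA=0x121654B (w,user):
  L0: frame=0x11 idx=9 entry=0x12007 [P=1 RW=1 US=1 PS=0]
  L1: frame=0x12 idx=22 entry=0x16007 [P=1 RW=1 US=1 PS=0]
  ✓ 0x1654B  — 2 lookups
#1 VA=0x2018076 (w,kernel):
  L0: frame=0x11 idx=16 entry=0x19007 [P=1 RW=1 US=1 PS=0]
  L1: frame=0x19 idx=24 entry=0x1C007 [P=1 RW=1 US=1 PS=0]
  ✓ 0x1C076  — 2 lookups
#2 VA=0x261322B (r,user):
  L0: frame=0x11 idx=19 entry=0x1D007 [P=1 RW=1 US=1 PS=0]
  L1: frame=0x1D idx=19 entry=0x21007 [P=1 RW=1 US=1 PS=0]
  ✓ 0x2122B  — 2 lookups

TLB: [["0x2613", "0x21"]]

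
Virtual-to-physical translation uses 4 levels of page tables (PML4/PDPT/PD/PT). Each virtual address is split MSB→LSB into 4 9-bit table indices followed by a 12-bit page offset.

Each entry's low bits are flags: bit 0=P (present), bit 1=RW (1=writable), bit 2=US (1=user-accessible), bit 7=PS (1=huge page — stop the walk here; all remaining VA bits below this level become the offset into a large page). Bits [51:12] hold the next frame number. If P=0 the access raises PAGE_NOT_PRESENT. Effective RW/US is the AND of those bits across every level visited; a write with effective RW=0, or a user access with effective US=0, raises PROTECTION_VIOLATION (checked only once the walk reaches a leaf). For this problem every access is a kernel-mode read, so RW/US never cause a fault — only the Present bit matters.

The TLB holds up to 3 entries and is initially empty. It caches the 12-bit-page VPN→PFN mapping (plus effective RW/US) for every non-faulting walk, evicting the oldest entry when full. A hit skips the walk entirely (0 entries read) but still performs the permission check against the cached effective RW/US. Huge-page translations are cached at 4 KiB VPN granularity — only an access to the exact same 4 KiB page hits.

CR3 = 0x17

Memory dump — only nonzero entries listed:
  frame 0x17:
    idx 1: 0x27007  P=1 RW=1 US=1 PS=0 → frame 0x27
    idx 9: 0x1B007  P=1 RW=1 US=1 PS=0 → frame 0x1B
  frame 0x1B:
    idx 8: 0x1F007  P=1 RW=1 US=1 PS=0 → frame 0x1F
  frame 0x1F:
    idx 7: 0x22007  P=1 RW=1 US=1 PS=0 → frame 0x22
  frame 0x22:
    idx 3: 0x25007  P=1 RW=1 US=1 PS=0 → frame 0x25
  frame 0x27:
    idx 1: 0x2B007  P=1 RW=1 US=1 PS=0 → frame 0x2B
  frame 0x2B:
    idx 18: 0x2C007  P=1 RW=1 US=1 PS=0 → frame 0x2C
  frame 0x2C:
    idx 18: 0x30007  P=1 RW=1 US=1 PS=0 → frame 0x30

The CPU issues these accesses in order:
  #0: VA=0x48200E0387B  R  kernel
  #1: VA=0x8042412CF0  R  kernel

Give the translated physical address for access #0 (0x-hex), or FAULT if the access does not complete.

Trace:
#0 VA=0x48200E0387B (r,kernel):
  [0] read 0x17 idx=9: raw=0x1B007 flags P=1 W=1 U=1 S=0
  [1] read 0x1B idx=8: raw=0x1F007 flags P=1 W=1 U=1 S=0
  [2] read 0x1F idx=7: raw=0x22007 flags P=1 W=1 U=1 S=0
  [3] read 0x22 idx=3: raw=0x25007 flags P=1 W=1 U=1 S=0
  ✓ 0x2587B  — 4 lookups
#1 VA=0x8042412CF0 (r,kernel):
  [0] read 0x17 idx=1: raw=0x27007 flags P=1 W=1 U=1 S=0
  [1] read 0x27 idx=1: raw=0x2B007 flags P=1 W=1 U=1 S=0
  [2] read 0x2B idx=18: raw=0x2C007 flags P=1 W=1 U=1 S=0
  [3] read 0x2C idx=18: raw=0x30007 flags P=1 W=1 U=1 S=0
  ✓ 0x30CF0  — 4 lookups

Access #0 PA: 0x2587B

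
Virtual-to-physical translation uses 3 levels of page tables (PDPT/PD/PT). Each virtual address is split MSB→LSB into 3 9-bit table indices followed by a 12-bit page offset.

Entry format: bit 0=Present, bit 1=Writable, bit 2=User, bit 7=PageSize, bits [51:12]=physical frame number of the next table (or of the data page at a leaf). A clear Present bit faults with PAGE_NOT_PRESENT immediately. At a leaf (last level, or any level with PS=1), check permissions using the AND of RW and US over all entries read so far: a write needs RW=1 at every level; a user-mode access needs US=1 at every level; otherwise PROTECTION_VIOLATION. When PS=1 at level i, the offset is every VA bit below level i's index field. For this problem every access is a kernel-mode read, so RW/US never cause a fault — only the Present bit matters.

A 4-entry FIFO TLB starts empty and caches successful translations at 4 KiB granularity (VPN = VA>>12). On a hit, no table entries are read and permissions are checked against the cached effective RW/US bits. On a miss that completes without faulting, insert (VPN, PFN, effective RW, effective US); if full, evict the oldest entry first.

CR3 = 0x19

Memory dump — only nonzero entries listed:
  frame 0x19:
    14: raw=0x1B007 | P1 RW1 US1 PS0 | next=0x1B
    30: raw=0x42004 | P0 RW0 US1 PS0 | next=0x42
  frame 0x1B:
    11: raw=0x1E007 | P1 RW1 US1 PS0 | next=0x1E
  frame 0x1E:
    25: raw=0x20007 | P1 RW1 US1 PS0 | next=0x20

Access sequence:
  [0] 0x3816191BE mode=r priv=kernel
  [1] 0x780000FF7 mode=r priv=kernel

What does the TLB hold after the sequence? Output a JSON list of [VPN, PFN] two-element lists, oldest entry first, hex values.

Trace:
#0 VA=0x3816191BE (r,kernel):
  L0: frame=0x19 idx=14 entry=0x1B007 [P=1 RW=1 US=1 PS=0]
  L1: frame=0x1B idx=11 entry=0x1E007 [P=1 RW=1 US=1 PS=0]
  L2: frame=0x1E idx=25 entry=0x20007 [P=1 RW=1 US=1 PS=0]
  → PA=0x201BE  (3 entries read)
#1 VA=0x780000FF7 (r,kernel):
  L0: frame=0x19 idx=30 entry=0x42004 [P=0 RW=0 US=1 PS=0]
  ⇒ fault: PAGE_NOT_PRESENT  — 1 lookups

TLB: [["0x381619", "0x20"]]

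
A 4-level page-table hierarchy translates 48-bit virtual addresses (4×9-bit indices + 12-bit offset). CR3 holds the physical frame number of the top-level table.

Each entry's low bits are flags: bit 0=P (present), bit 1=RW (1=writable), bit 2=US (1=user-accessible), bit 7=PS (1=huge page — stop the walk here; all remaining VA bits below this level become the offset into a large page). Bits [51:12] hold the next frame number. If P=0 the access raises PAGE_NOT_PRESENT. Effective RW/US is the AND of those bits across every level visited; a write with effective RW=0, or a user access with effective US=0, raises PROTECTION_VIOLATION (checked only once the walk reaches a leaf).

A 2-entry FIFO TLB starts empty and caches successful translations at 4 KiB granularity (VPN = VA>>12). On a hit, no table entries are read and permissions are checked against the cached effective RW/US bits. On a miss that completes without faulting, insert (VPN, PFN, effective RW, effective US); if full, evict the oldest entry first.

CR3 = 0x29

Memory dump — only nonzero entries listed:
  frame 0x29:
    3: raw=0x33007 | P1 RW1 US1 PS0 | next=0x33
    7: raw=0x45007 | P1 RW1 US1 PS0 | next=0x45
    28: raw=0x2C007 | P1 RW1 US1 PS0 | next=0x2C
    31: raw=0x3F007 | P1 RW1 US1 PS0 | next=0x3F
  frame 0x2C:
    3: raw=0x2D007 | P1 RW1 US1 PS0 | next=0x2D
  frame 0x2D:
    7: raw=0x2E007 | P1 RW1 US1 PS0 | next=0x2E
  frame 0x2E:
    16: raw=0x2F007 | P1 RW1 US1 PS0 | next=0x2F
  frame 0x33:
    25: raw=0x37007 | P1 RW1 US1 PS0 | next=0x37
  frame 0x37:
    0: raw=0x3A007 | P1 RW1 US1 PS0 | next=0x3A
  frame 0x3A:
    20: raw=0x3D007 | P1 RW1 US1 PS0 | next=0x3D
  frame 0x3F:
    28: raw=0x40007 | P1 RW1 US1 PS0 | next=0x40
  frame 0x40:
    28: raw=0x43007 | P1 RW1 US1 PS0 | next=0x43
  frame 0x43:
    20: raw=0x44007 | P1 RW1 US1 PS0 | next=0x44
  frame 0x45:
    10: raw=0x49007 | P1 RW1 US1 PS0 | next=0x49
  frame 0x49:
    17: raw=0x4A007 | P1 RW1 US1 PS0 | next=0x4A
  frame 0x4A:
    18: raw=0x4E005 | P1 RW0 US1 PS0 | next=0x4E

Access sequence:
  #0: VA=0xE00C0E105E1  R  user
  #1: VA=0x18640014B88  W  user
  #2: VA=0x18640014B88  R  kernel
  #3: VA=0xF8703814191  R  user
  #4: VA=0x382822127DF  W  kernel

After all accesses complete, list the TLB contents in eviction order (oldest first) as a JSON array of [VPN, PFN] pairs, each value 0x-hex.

Trace:
#0 VA=0xE00C0E105E1 (r,user):
  L0 @0x29[28] → 0x2C007  P=1,RW=1,US=1,PS=0
  L1 @0x2C[3] → 0x2D007  P=1,RW=1,US=1,PS=0
  L2 @0x2D[7] → 0x2E007  P=1,RW=1,US=1,PS=0
  L3 @0x2E[16] → 0x2F007  P=1,RW=1,US=1,PS=0
  ✓ 0x2F5E1  — 4 lookups
#1 VA=0x18640014B88 (w,user):
  L0 @0x29[3] → 0x33007  P=1,RW=1,US=1,PS=0
  L1 @0x33[25] → 0x37007  P=1,RW=1,US=1,PS=0
  L2 @0x37[0] → 0x3A007  P=1,RW=1,US=1,PS=0
  L3 @0x3A[20] → 0x3D007  P=1,RW=1,US=1,PS=0
  ✓ 0x3DB88  — 4 lookups
#2 VA=0x18640014B88 (r,kernel):
  TLB hit vpn=0x18640014 → PA=0x3DB88
#3 VA=0xF8703814191 (r,user):
  L0 @0x29[31] → 0x3F007  P=1,RW=1,US=1,PS=0
  L1 @0x3F[28] → 0x40007  P=1,RW=1,US=1,PS=0
  L2 @0x40[28] → 0x43007  P=1,RW=1,US=1,PS=0
  L3 @0x43[20] → 0x44007  P=1,RW=1,US=1,PS=0
  ✓ 0x44191  — 4 lookups
#4 VA=0x382822127DF (w,kernel):
  L0 @0x29[7] → 0x45007  P=1,RW=1,US=1,PS=0
  L1 @0x45[10] → 0x49007  P=1,RW=1,US=1,PS=0
  L2 @0x49[17] → 0x4A007  P=1,RW=1,US=1,PS=0
  L3 @0x4A[18] → 0x4E005  P=1,RW=0,US=1,PS=0
  ✗ PROTECTION_VIOLATION  [4 reads]

TLB: [["0x18640014", "0x3D"], ["0xF8703814", "0x44"]]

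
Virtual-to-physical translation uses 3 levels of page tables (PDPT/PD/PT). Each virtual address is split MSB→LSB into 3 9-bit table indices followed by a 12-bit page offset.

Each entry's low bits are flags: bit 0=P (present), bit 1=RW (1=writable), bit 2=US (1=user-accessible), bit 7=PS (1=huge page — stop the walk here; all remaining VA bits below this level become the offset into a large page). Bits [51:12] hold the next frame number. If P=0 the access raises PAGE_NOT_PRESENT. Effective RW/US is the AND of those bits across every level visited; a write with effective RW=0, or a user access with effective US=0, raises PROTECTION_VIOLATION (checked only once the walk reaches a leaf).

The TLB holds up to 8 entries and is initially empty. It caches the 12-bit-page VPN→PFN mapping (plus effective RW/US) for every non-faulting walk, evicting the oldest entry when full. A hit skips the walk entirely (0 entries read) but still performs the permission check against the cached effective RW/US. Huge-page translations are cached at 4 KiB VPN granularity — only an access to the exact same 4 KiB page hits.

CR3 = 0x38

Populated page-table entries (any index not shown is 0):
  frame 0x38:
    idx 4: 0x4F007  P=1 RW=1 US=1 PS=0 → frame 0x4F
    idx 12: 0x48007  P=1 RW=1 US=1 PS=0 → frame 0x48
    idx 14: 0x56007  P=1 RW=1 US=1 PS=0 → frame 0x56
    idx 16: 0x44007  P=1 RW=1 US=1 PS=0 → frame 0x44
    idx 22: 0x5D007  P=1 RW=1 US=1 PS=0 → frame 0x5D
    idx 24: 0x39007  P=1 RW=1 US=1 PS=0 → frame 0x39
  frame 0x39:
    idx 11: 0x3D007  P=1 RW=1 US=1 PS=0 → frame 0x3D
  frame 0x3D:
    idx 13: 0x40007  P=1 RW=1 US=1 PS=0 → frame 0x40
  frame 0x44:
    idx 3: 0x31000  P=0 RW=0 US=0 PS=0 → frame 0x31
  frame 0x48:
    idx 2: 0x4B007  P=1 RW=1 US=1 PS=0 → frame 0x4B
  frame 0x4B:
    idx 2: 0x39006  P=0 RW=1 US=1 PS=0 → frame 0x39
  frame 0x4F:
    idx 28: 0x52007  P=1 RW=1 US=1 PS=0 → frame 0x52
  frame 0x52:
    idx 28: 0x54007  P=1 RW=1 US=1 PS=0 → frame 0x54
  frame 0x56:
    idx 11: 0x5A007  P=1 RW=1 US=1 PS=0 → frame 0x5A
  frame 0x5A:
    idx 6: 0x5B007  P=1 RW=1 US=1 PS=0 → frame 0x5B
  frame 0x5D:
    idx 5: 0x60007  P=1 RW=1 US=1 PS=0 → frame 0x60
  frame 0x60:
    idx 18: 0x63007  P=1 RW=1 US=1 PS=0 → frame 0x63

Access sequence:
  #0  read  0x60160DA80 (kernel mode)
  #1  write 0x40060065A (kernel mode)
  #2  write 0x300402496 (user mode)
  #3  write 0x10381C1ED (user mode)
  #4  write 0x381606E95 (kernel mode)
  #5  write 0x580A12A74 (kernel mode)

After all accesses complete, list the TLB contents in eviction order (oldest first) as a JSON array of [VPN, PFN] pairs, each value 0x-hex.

Trace:
#0 VA=0x60160DA80 (r,kernel):
  [0] read 0x38 idx=24: raw=0x39007 flags P=1 W=1 U=1 S=0
  [1] read 0x39 idx=11: raw=0x3D007 flags P=1 W=1 U=1 S=0
  [2] read 0x3D idx=13: raw=0x40007 flags P=1 W=1 U=1 S=0
  ✓ 0x40A80  — 3 lookups
#1 VA=0x40060065A (w,kernel):
  [0] read 0x38 idx=16: raw=0x44007 flags P=1 W=1 U=1 S=0
  [1] read 0x44 idx=3: raw=0x31000 flags P=0 W=0 U=0 S=0
  → PAGE_NOT_PRESENT  (2 entries read)
#2 VA=0x300402496 (w,user):
  [0] read 0x38 idx=12: raw=0x48007 flags P=1 W=1 U=1 S=0
  [1] read 0x48 idx=2: raw=0x4B007 flags P=1 W=1 U=1 S=0
  [2] read 0x4B idx=2: raw=0x39006 flags P=0 W=1 U=1 S=0
  → PAGE_NOT_PRESENT  (3 entries read)
#3 VA=0x10381C1ED (w,user):
  [0] read 0x38 idx=4: raw=0x4F007 flags P=1 W=1 U=1 S=0
  [1] read 0x4F idx=28: raw=0x52007 flags P=1 W=1 U=1 S=0
  [2] read 0x52 idx=28: raw=0x54007 flags P=1 W=1 U=1 S=0
  ✓ 0x541ED  — 3 lookups
#4 VA=0x381606E95 (w,kernel):
  [0] read 0x38 idx=14: raw=0x56007 flags P=1 W=1 U=1 S=0
  [1] read 0x56 idx=11: raw=0x5A007 flags P=1 W=1 U=1 S=0
  [2] read 0x5A idx=6: raw=0x5B007 flags P=1 W=1 U=1 S=0
  ✓ 0x5BE95  — 3 lookups
#5 VA=0x580A12A74 (w,kernel):
  [0] read 0x38 idx=22: raw=0x5D007 flags P=1 W=1 U=1 S=0
  [1] read 0x5D idx=5: raw=0x60007 flags P=1 W=1 U=1 S=0
  [2] read 0x60 idx=18: raw=0x63007 flags P=1 W=1 U=1 S=0
  ✓ 0x63A74  — 3 lookups

TLB: [["0x60160D", "0x40"], ["0x10381C", "0x54"], ["0x381606", "0x5B"], ["0x580A12", "0x63"]]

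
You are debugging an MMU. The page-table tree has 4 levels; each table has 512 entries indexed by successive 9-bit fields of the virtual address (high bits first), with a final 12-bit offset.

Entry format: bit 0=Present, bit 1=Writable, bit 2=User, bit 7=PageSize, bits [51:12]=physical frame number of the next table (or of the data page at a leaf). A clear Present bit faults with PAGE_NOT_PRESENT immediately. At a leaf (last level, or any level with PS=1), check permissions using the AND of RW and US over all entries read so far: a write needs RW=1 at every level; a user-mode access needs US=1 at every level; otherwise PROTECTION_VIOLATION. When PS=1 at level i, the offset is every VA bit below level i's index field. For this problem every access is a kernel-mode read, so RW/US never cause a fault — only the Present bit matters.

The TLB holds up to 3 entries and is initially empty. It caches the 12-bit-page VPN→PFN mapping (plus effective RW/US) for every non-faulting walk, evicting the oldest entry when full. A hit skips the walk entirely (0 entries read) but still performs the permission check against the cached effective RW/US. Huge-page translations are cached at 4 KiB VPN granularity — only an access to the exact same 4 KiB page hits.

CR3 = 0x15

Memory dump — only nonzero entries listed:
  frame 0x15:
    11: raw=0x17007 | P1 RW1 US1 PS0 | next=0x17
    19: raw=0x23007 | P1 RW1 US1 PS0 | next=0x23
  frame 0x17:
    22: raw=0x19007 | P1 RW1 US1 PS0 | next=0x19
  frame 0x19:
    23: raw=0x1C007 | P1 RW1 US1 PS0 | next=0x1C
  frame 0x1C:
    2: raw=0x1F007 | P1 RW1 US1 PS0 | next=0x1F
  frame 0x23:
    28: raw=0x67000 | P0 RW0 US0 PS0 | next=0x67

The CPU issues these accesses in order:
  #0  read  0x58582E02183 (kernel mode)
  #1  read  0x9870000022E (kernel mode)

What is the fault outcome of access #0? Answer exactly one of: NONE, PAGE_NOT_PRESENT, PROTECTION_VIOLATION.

Per-access translation:
#0 VA=0x58582E02183 (r,kernel):
  lvl0: tbl 0x15, slot 11 ⇒ 0x17007 (P1/RW1/US1/PS0)
  lvl1: tbl 0x17, slot 22 ⇒ 0x19007 (P1/RW1/US1/PS0)
  lvl2: tbl 0x19, slot 23 ⇒ 0x1C007 (P1/RW1/US1/PS0)
  lvl3: tbl 0x1C, slot 2 ⇒ 0x1F007 (P1/RW1/US1/PS0)
  ✓ 0x1F183  — 4 lookups
#1 VA=0x9870000022E (r,kernel):
  lvl0: tbl 0x15, slot 19 ⇒ 0x23007 (P1/RW1/US1/PS0)
  lvl1: tbl 0x23, slot 28 ⇒ 0x67000 (P0/RW0/US0/PS0)
  → PAGE_NOT_PRESENT  (2 entries read)

Access #0 fault: NONE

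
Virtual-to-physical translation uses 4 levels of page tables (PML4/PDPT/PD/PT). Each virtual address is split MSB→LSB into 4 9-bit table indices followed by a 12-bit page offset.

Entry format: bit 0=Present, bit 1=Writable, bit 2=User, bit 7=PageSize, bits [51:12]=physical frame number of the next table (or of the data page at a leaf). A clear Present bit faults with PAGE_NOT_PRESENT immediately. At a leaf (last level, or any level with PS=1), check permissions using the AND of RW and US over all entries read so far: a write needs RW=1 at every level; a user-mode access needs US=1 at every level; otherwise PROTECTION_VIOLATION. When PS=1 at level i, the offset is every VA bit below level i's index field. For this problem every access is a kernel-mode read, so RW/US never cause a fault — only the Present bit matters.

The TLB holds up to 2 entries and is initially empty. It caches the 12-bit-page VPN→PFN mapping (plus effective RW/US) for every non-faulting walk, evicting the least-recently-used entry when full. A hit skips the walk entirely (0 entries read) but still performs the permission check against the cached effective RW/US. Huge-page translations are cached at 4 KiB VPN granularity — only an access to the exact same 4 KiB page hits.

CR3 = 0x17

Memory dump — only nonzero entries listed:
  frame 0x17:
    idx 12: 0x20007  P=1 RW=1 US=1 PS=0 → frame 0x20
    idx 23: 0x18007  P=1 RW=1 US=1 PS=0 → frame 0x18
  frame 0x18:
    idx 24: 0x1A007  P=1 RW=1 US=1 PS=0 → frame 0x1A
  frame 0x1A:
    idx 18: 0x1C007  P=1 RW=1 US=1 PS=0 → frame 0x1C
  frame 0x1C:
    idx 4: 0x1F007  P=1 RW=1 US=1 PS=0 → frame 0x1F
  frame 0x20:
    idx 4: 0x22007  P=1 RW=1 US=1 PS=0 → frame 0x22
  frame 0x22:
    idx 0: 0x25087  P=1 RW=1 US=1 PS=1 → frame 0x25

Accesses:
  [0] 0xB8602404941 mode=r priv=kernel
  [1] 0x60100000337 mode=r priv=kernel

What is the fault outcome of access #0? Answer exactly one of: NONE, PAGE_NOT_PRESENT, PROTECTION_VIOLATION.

Walk each access:
#0 VA=0xB8602404941 (r,kernel):
  L0 @0x17[23] → 0x18007  P=1,RW=1,US=1,PS=0
  L1 @0x18[24] → 0x1A007  P=1,RW=1,US=1,PS=0
  L2 @0x1A[18] → 0x1C007  P=1,RW=1,US=1,PS=0
  L3 @0x1C[4] → 0x1F007  P=1,RW=1,US=1,PS=0
  ⇒ phys 0x1F941  [4 reads]
#1 VA=0x60100000337 (r,kernel):
  L0 @0x17[12] → 0x20007  P=1,RW=1,US=1,PS=0
  L1 @0x20[4] → 0x22007  P=1,RW=1,US=1,PS=0
  L2 @0x22[0] → 0x25087  P=1,RW=1,US=1,PS=1
  ⇒ phys 0x25337 (huge @L2)  [3 reads]

Access #0 fault: NONE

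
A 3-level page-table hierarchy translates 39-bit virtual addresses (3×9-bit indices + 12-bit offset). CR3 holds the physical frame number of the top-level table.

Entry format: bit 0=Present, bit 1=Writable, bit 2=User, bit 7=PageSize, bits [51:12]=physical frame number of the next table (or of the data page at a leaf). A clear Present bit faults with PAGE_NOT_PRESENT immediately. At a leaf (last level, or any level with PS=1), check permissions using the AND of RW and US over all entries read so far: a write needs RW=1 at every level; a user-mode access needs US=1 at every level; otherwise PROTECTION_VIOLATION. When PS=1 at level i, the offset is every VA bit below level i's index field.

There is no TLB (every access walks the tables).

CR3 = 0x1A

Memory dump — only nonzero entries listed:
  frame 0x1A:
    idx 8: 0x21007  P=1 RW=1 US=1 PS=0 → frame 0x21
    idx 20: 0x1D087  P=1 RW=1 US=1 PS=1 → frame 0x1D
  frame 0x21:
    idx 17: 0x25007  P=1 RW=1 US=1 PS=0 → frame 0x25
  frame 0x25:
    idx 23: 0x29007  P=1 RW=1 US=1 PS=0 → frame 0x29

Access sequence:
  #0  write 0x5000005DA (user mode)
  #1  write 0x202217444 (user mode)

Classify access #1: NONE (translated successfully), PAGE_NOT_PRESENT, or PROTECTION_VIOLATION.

Walk each access:
#0 VA=0x5000005DA (w,user):
  [0] read 0x1A idx=20: raw=0x1D087 flags P=1 W=1 U=1 S=1
  ✓ 0x1D5DA (huge @L0)  — 1 lookups
#1 VA=0x202217444 (w,user):
  [0] read 0x1A idx=8: raw=0x21007 flags P=1 W=1 U=1 S=0
  [1] read 0x21 idx=17: raw=0x25007 flags P=1 W=1 U=1 S=0
  [2] read 0x25 idx=23: raw=0x29007 flags P=1 W=1 U=1 S=0
  ✓ 0x29444  — 3 lookups

Access #1 fault: NONE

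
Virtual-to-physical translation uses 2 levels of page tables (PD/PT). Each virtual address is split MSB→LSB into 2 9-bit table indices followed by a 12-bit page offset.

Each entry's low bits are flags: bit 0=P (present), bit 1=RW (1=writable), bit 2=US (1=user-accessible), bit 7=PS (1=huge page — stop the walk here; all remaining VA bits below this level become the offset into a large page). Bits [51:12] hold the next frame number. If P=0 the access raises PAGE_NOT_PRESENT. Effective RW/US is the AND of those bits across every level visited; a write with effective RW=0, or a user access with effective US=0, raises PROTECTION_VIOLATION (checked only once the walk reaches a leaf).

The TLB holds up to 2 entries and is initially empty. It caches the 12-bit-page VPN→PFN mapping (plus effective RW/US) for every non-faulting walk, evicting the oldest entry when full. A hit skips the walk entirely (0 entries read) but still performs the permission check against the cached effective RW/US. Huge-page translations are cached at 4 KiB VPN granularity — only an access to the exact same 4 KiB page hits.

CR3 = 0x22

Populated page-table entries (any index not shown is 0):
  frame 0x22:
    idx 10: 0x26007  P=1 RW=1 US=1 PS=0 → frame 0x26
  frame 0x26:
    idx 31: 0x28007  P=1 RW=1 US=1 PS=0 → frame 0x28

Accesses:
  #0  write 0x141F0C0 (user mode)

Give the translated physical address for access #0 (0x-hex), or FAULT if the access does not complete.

Walk each access:
#0 VA=0x141F0C0 (w,user):
  L0 @0x22[10] → 0x26007  P=1,RW=1,US=1,PS=0
  L1 @0x26[31] → 0x28007  P=1,RW=1,US=1,PS=0
  ⇒ phys 0x280C0  [2 reads]

Access #0 PA: 0x280C0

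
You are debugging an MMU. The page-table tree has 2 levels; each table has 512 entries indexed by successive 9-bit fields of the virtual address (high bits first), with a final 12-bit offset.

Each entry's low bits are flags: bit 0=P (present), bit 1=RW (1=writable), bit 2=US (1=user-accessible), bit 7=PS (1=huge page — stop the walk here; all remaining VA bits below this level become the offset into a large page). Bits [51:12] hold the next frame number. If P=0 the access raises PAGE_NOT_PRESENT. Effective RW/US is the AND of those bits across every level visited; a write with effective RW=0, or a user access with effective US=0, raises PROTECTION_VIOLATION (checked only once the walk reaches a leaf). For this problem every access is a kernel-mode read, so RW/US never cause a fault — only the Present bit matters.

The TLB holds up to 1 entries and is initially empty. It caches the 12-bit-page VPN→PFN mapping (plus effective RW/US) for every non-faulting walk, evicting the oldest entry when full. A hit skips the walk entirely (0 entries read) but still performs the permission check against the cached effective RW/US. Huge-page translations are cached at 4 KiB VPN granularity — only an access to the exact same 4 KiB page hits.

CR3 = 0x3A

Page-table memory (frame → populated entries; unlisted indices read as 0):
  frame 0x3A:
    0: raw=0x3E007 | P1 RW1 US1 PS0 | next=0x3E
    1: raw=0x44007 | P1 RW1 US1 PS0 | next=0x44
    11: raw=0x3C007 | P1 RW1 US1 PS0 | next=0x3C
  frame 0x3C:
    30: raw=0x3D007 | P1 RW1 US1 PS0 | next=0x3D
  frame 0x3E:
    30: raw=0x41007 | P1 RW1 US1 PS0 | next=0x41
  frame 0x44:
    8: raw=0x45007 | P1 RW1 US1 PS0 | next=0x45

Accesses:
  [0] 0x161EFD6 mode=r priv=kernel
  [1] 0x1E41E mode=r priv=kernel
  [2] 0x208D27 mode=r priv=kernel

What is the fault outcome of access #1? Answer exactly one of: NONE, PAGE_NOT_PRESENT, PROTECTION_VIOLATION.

Walk each access:
#0 VA=0x161EFD6 (r,kernel):
  lvl0: tbl 0x3A, slot 11 ⇒ 0x3C007 (P1/RW1/US1/PS0)
  lvl1: tbl 0x3C, slot 30 ⇒ 0x3D007 (P1/RW1/US1/PS0)
  ⇒ phys 0x3DFD6  [2 reads]
#1 VA=0x1E41E (r,kernel):
  lvl0: tbl 0x3A, slot 0 ⇒ 0x3E007 (P1/RW1/US1/PS0)
  lvl1: tbl 0x3E, slot 30 ⇒ 0x41007 (P1/RW1/US1/PS0)
  ⇒ phys 0x4141E  [2 reads]
#2 VA=0x208D27 (r,kernel):
  lvl0: tbl 0x3A, slot 1 ⇒ 0x44007 (P1/RW1/US1/PS0)
  lvl1: tbl 0x44, slot 8 ⇒ 0x45007 (P1/RW1/US1/PS0)
  ⇒ phys 0x45D27  [2 reads]

Access #1 fault: NONE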